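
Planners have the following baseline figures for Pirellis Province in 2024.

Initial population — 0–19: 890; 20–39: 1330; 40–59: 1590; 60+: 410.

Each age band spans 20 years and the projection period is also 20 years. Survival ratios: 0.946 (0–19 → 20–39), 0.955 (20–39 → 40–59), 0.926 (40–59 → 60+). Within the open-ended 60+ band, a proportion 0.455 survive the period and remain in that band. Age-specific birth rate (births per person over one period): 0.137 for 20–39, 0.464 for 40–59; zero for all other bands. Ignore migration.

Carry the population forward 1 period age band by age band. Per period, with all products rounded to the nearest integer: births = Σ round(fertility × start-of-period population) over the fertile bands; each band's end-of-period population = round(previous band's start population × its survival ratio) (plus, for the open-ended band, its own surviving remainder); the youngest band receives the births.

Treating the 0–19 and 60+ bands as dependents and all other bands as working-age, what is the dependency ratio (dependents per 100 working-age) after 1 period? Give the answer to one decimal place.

After projecting period 1:
Births: 1330 * 0.137 = 182  |  1590 * 0.464 = 738 → 920
20–39: 890 * 0.946 = 842
40–59: 1330 * 0.955 = 1270
60+: 1590 * 0.926 + 410 * 0.455 = 1472 + 187 = 1659
Giving 920 / 842 / 1270 / 1659.
Dependents (band 0–19 + band 60+) = 920 + 1659 = 2579; working-age = 2112; ratio = 2579/2112 × 100 = 122.1

122.1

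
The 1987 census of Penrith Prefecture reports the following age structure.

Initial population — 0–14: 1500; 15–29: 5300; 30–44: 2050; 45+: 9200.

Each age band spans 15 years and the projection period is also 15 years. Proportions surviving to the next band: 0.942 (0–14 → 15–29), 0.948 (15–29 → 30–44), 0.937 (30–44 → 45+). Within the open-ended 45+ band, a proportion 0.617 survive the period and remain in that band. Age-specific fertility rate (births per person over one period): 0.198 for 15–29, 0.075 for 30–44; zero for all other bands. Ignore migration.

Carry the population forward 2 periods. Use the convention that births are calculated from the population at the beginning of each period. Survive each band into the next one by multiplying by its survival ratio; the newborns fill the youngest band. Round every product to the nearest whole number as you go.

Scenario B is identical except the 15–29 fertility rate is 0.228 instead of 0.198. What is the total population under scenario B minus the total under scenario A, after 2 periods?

(Bands numbered youngest = 1 to oldest = 4.)
Period 1.
Births: 5300 × 0.198 = 1049 ; 2050 × 0.075 = 154 → total 1203
Band 2: 1500 × 0.942 = 1413
Band 3: 5300 × 0.948 = 5024
Band 4: 2050 × 0.937 + 9200 × 0.617 = 1921 + 5676 = 7597
Giving 1203 / 1413 / 5024 / 7597.
Period 2.
Births: 1413 × 0.198 = 280 ; 5024 × 0.075 = 377 → total 657
Band 2: 1203 × 0.942 = 1133
Band 3: 1413 × 0.948 = 1340
Band 4: 5024 × 0.937 + 7597 × 0.617 = 4707 + 4687 = 9394
Giving 657 / 1133 / 1340 / 9394.
Scenario A total after 2 periods: 12524
Scenario B projection —
Period 1.
Births: 5300 × 0.228 = 1208 ; 2050 × 0.075 = 154 → total 1362
Band 2: 1500 × 0.942 = 1413
Band 3: 5300 × 0.948 = 5024
Band 4: 2050 × 0.937 + 9200 × 0.617 = 1921 + 5676 = 7597
Giving 1362 / 1413 / 5024 / 7597.
Period 2.
Births: 1413 × 0.228 = 322 ; 5024 × 0.075 = 377 → total 699
Band 2: 1362 × 0.942 = 1283
Band 3: 1413 × 0.948 = 1340
Band 4: 5024 × 0.937 + 7597 × 0.617 = 4707 + 4687 = 9394
Giving 699 / 1283 / 1340 / 9394.
Scenario B total after 2 periods: 12716
Difference B − A = 12716 − 12524 = 192

192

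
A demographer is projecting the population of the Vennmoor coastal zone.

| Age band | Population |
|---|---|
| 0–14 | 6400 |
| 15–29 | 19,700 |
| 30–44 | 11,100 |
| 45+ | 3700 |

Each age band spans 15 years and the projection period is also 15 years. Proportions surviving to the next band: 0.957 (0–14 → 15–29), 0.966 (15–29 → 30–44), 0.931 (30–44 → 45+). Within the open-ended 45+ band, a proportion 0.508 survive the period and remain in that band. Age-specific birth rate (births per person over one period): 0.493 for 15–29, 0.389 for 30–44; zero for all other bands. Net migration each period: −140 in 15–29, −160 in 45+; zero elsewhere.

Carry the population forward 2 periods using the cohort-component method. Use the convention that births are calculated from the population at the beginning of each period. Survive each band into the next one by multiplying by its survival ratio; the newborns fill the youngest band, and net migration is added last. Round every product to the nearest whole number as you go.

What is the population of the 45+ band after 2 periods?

23680

Numbering the groups 1..4 from youngest to oldest:
After projecting period 1:
Births: 19700 * 0.493 = 9712 ; 11100 * 0.389 = 4318 → total 14030
Group 2: 6400 * 0.957 = 6125
Group 3: 19700 * 0.966 = 19030
Group 4: 11100 * 0.931 + 3700 * 0.508 = 10334 + 1880 = 12214
Net migration: Group 2 − 140 → 5985; Group 4 − 160 → 12054
→ [14030, 5985, 19030, 12054]
After projecting period 2:
Births: 5985 * 0.493 = 2951 ; 19030 * 0.389 = 7403 → total 10354
Group 2: 14030 * 0.957 = 13427
Group 3: 5985 * 0.966 = 5782
Group 4: 19030 * 0.931 + 12054 * 0.508 = 17717 + 6123 = 23840
Net migration: Group 2 − 140 → 13287; Group 4 − 160 → 23680
→ [10354, 13287, 5782, 23680]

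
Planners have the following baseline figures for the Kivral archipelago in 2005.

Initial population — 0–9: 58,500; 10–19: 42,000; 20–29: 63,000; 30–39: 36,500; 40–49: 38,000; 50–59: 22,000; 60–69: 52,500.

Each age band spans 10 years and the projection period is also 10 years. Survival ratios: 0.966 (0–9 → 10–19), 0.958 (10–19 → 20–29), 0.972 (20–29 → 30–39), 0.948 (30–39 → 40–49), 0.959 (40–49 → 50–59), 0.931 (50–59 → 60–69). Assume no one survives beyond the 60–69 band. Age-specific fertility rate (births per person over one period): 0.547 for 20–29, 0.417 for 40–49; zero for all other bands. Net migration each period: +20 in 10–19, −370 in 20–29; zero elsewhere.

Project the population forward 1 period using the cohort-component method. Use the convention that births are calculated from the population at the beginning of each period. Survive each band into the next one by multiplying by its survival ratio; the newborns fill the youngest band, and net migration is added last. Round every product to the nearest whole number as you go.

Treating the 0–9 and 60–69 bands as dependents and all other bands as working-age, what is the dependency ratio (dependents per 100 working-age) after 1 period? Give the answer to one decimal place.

After projecting period 1:
Births: 63000 × 0.547 = 34461  |  38000 × 0.417 = 15846 — total 50307
10–19: 58500 × 0.966 = 56511
20–29: 42000 × 0.958 = 40236
30–39: 63000 × 0.972 = 61236
40–49: 36500 × 0.948 = 34602
50–59: 38000 × 0.959 = 36442
60–69: 22000 × 0.931 = 20482
Net migration: 10–19 + 20 → 56531; 20–29 − 370 → 39866
Population now: 0–9=50307, 10–19=56531, 20–29=39866, 30–39=61236, 40–49=34602, 50–59=36442, 60–69=20482
Dependents (band 0–9 + band 60–69) = 50307 + 20482 = 70789; working-age = 228677; ratio = 70789/228677 × 100 = 31.0

31.0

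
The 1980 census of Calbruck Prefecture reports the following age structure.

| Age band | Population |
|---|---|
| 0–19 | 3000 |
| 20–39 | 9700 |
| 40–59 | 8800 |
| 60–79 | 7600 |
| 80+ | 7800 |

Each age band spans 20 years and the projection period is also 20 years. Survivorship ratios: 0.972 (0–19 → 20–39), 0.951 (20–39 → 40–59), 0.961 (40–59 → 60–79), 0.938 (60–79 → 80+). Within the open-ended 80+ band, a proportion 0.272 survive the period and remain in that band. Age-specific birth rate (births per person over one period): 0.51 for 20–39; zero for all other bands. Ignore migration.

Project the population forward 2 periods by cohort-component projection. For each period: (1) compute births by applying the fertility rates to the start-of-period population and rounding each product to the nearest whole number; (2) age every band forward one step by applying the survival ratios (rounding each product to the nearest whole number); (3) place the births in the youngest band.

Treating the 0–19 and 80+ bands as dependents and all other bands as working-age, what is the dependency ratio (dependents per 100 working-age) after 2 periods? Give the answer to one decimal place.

72.6

Period 1.
Births: 9700 * 0.51 = 4947
20–39: 3000 * 0.972 = 2916
40–59: 9700 * 0.951 = 9225
60–79: 8800 * 0.961 = 8457
80+: 7600 * 0.938 + 7800 * 0.272 = 7129 + 2122 = 9251
Giving 4947 / 2916 / 9225 / 8457 / 9251.
Period 2.
Births: 2916 * 0.51 = 1487
20–39: 4947 * 0.972 = 4808
40–59: 2916 * 0.951 = 2773
60–79: 9225 * 0.961 = 8865
80+: 8457 * 0.938 + 9251 * 0.272 = 7933 + 2516 = 10449
Giving 1487 / 4808 / 2773 / 8865 / 10449.
Dependents (band 0–19 + band 80+) = 1487 + 10449 = 11936; working-age = 16446; ratio = 11936/16446 × 100 = 72.6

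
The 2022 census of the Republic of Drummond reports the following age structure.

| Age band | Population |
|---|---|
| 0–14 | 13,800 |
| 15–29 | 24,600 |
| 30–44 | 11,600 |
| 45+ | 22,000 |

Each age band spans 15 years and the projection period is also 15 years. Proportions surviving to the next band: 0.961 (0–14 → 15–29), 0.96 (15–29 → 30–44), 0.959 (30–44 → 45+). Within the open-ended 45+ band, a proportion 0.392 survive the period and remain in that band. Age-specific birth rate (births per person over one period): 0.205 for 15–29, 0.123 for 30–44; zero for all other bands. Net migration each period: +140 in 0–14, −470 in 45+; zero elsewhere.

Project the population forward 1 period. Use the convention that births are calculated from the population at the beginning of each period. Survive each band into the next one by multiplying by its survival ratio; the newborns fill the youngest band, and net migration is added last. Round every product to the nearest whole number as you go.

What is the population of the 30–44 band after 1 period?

23616

After projecting period 1:
Births: 24600 × 0.205 = 5043 ; 11600 × 0.123 = 1427 ⇒ total 6470
15–29: 13800 × 0.961 = 13262
30–44: 24600 × 0.96 = 23616
45+: 11600 × 0.959 + 22000 × 0.392 = 11124 + 8624 = 19748
Net migration: 0–14 + 140 → 6610; 45+ − 470 → 19278
Population now: 0–14=6610, 15–29=13262, 30–44=23616, 45+=19278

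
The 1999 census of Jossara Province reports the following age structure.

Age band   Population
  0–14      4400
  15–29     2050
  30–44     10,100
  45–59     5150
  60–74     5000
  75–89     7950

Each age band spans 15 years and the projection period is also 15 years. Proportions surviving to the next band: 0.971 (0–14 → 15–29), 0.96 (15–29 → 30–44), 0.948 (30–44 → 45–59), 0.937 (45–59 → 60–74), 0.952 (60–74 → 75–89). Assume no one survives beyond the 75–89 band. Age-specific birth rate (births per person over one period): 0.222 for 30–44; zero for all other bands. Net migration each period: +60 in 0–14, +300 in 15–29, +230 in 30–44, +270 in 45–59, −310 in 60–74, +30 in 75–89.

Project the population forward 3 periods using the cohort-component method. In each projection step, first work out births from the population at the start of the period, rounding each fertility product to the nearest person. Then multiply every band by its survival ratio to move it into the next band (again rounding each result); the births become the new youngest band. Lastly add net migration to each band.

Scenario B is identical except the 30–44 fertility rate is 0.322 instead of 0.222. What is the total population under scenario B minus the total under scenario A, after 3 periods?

[period 1]
Births: 10100 * 0.222 = 2242
15–29: 4400 * 0.971 = 4272
30–44: 2050 * 0.96 = 1968
45–59: 10100 * 0.948 = 9575
60–74: 5150 * 0.937 = 4826
75–89: 5000 * 0.952 = 4760
Net migration: 0–14 + 60 → 2302; 15–29 + 300 → 4572; 30–44 + 230 → 2198; 45–59 + 270 → 9845; 60–74 − 310 → 4516; 75–89 + 30 → 4790
Giving 2302 / 4572 / 2198 / 9845 / 4516 / 4790.
[period 2]
Births: 2198 * 0.222 = 488
15–29: 2302 * 0.971 = 2235
30–44: 4572 * 0.96 = 4389
45–59: 2198 * 0.948 = 2084
60–74: 9845 * 0.937 = 9225
75–89: 4516 * 0.952 = 4299
Net migration: 0–14 + 60 → 548; 15–29 + 300 → 2535; 30–44 + 230 → 4619; 45–59 + 270 → 2354; 60–74 − 310 → 8915; 75–89 + 30 → 4329
Giving 548 / 2535 / 4619 / 2354 / 8915 / 4329.
[period 3]
Births: 4619 * 0.222 = 1025
15–29: 548 * 0.971 = 532
30–44: 2535 * 0.96 = 2434
45–59: 4619 * 0.948 = 4379
60–74: 2354 * 0.937 = 2206
75–89: 8915 * 0.952 = 8487
Net migration: 0–14 + 60 → 1085; 15–29 + 300 → 832; 30–44 + 230 → 2664; 45–59 + 270 → 4649; 60–74 − 310 → 1896; 75–89 + 30 → 8517
Giving 1085 / 832 / 2664 / 4649 / 1896 / 8517.
Scenario A total after 3 periods: 19643
Scenario B projection —
[period 1]
Births: 10100 * 0.322 = 3252
15–29: 4400 * 0.971 = 4272
30–44: 2050 * 0.96 = 1968
45–59: 10100 * 0.948 = 9575
60–74: 5150 * 0.937 = 4826
75–89: 5000 * 0.952 = 4760
Net migration: 0–14 + 60 → 3312; 15–29 + 300 → 4572; 30–44 + 230 → 2198; 45–59 + 270 → 9845; 60–74 − 310 → 4516; 75–89 + 30 → 4790
Giving 3312 / 4572 / 2198 / 9845 / 4516 / 4790.
[period 2]
Births: 2198 * 0.322 = 708
15–29: 3312 * 0.971 = 3216
30–44: 4572 * 0.96 = 4389
45–59: 2198 * 0.948 = 2084
60–74: 9845 * 0.937 = 9225
75–89: 4516 * 0.952 = 4299
Net migration: 0–14 + 60 → 768; 15–29 + 300 → 3516; 30–44 + 230 → 4619; 45–59 + 270 → 2354; 60–74 − 310 → 8915; 75–89 + 30 → 4329
Giving 768 / 3516 / 4619 / 2354 / 8915 / 4329.
[period 3]
Births: 4619 * 0.322 = 1487
15–29: 768 * 0.971 = 746
30–44: 3516 * 0.96 = 3375
45–59: 4619 * 0.948 = 4379
60–74: 2354 * 0.937 = 2206
75–89: 8915 * 0.952 = 8487
Net migration: 0–14 + 60 → 1547; 15–29 + 300 → 1046; 30–44 + 230 → 3605; 45–59 + 270 → 4649; 60–74 − 310 → 1896; 75–89 + 30 → 8517
Giving 1547 / 1046 / 3605 / 4649 / 1896 / 8517.
Scenario B total after 3 periods: 21260
Difference B − A = 21260 − 19643 = 1617

1617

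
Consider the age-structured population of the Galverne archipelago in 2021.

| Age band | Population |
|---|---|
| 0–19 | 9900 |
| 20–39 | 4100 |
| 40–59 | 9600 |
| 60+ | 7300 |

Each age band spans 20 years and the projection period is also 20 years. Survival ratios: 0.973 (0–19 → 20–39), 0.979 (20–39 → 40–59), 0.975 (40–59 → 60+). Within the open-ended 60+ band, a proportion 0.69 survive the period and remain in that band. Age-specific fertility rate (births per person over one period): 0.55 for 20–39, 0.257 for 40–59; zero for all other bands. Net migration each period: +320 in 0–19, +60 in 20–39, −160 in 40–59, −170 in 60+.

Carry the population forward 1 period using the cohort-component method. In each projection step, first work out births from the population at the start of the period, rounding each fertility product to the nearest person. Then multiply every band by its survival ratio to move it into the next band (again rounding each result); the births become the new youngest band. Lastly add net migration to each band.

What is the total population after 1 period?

32816

(Bands numbered youngest = 1 to oldest = 4.)
Period 1.
Births: 4100 * 0.55 = 2255, 9600 * 0.257 = 2467 — total 4722
Band 2: 9900 * 0.973 = 9633
Band 3: 4100 * 0.979 = 4014
Band 4: 9600 * 0.975 + 7300 * 0.69 = 9360 + 5037 = 14397
Net migration: Band 1 + 320 → 5042; Band 2 + 60 → 9693; Band 3 − 160 → 3854; Band 4 − 170 → 14227
Population now: 0–19=5042, 20–39=9693, 40–59=3854, 60+=14227
Total after period 1: 5042 + 9693 + 3854 + 14227 = 32816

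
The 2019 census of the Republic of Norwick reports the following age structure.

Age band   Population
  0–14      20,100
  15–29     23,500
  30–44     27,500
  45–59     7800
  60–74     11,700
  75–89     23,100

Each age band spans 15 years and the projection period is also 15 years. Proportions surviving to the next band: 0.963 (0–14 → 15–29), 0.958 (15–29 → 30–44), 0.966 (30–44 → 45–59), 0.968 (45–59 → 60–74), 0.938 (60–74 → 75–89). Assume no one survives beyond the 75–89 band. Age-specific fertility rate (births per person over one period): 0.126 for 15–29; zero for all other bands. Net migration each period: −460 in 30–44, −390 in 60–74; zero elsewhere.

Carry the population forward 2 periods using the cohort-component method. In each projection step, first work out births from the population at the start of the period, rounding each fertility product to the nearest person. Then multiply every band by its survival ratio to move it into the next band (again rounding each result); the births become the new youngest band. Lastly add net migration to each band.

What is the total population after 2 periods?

Numbering the bands 1..6 from youngest to oldest:
Period 1:
Births: 23500 × 0.126 = 2961
Band 2: 20100 × 0.963 = 19356
Band 3: 23500 × 0.958 = 22513
Band 4: 27500 × 0.966 = 26565
Band 5: 7800 × 0.968 = 7550
Band 6: 11700 × 0.938 = 10975
Net migration: Band 3 − 460 → 22053; Band 5 − 390 → 7160
→ [2961, 19356, 22053, 26565, 7160, 10975]
Period 2:
Births: 19356 × 0.126 = 2439
Band 2: 2961 × 0.963 = 2851
Band 3: 19356 × 0.958 = 18543
Band 4: 22053 × 0.966 = 21303
Band 5: 26565 × 0.968 = 25715
Band 6: 7160 × 0.938 = 6716
Net migration: Band 3 − 460 → 18083; Band 5 − 390 → 25325
→ [2439, 2851, 18083, 21303, 25325, 6716]
Total after period 2: 2439 + 2851 + 18083 + 21303 + 25325 + 6716 = 76717

76717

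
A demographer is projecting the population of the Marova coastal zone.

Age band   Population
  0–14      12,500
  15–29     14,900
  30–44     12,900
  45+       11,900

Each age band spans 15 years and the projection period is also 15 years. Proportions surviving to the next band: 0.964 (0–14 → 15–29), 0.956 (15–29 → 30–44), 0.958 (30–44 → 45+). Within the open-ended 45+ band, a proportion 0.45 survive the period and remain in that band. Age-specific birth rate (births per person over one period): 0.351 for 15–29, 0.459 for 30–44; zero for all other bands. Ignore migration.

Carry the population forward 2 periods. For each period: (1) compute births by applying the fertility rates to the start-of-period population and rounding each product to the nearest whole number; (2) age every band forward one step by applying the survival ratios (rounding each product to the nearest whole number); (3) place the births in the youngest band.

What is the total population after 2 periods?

(Groups numbered youngest = 1 to oldest = 4.)
— Period 1 —
Births: 14900 × 0.351 = 5230 ; 12900 × 0.459 = 5921 — total 11151
Group 2: 12500 × 0.964 = 12050
Group 3: 14900 × 0.956 = 14244
Group 4: 12900 × 0.958 + 11900 × 0.45 = 12358 + 5355 = 17713
Population now: 0–14=11151, 15–29=12050, 30–44=14244, 45+=17713
— Period 2 —
Births: 12050 × 0.351 = 4230 ; 14244 × 0.459 = 6538 — total 10768
Group 2: 11151 × 0.964 = 10750
Group 3: 12050 × 0.956 = 11520
Group 4: 14244 × 0.958 + 17713 × 0.45 = 13646 + 7971 = 21617
Population now: 0–14=10768, 15–29=10750, 30–44=11520, 45+=21617
Total after period 2: 10768 + 10750 + 11520 + 21617 = 54655

54655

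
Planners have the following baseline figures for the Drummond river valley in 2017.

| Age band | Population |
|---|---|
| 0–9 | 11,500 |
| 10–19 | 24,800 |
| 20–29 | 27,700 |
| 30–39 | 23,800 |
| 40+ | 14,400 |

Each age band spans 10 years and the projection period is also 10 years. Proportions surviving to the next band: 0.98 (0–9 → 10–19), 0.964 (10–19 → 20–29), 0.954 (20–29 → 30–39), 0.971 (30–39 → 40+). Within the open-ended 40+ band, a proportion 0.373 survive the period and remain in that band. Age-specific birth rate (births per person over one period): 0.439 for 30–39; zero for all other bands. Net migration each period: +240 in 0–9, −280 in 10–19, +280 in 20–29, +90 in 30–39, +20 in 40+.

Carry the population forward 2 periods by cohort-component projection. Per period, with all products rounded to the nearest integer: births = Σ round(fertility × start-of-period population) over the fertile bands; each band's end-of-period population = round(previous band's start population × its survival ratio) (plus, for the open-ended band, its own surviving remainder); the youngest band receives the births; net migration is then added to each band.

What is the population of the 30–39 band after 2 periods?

Let group 1 be 0–9 through group 5 = 40+.
Period 1.
Births: 23800 × 0.439 = 10448
Group 2: 11500 × 0.98 = 11270
Group 3: 24800 × 0.964 = 23907
Group 4: 27700 × 0.954 = 26426
Group 5: 23800 × 0.971 + 14400 × 0.373 = 23110 + 5371 = 28481
Net migration: Group 1 + 240 → 10688; Group 2 − 280 → 10990; Group 3 + 280 → 24187; Group 4 + 90 → 26516; Group 5 + 20 → 28501
Giving 10688 / 10990 / 24187 / 26516 / 28501.
Period 2.
Births: 26516 × 0.439 = 11641
Group 2: 10688 × 0.98 = 10474
Group 3: 10990 × 0.964 = 10594
Group 4: 24187 × 0.954 = 23074
Group 5: 26516 × 0.971 + 28501 × 0.373 = 25747 + 10631 = 36378
Net migration: Group 1 + 240 → 11881; Group 2 − 280 → 10194; Group 3 + 280 → 10874; Group 4 + 90 → 23164; Group 5 + 20 → 36398
Giving 11881 / 10194 / 10874 / 23164 / 36398.

23164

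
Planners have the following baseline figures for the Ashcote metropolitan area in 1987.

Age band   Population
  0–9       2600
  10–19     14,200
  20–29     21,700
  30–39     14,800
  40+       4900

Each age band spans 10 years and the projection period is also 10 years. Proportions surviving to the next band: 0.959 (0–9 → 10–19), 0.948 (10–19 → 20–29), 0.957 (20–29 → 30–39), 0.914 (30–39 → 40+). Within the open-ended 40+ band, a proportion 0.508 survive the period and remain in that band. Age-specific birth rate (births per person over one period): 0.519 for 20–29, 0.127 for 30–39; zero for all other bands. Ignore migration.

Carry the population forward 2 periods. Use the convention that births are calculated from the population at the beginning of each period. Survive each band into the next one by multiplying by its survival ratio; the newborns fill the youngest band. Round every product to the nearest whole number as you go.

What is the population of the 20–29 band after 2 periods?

After projecting period 1:
Births: 21700 * 0.519 = 11262 ; 14800 * 0.127 = 1880 → total 13142
10–19: 2600 * 0.959 = 2493
20–29: 14200 * 0.948 = 13462
30–39: 21700 * 0.957 = 20767
40+: 14800 * 0.914 + 4900 * 0.508 = 13527 + 2489 = 16016
→ [13142, 2493, 13462, 20767, 16016]
After projecting period 2:
Births: 13462 * 0.519 = 6987 ; 20767 * 0.127 = 2637 → total 9624
10–19: 13142 * 0.959 = 12603
20–29: 2493 * 0.948 = 2363
30–39: 13462 * 0.957 = 12883
40+: 20767 * 0.914 + 16016 * 0.508 = 18981 + 8136 = 27117
→ [9624, 12603, 2363, 12883, 27117]

2363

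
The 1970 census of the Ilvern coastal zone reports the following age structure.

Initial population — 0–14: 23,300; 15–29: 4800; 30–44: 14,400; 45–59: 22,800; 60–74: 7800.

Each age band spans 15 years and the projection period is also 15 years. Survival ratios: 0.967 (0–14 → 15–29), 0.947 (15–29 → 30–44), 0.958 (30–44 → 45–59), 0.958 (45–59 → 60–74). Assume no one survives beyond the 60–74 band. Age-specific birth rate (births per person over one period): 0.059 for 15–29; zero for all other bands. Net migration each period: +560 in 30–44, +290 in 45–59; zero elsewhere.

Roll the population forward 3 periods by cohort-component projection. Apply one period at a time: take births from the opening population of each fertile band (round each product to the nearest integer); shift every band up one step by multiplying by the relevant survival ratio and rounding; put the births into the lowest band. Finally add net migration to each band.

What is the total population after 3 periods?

28351

After projecting period 1:
Births: 4800 × 0.059 = 283
15–29: 23300 × 0.967 = 22531
30–44: 4800 × 0.947 = 4546
45–59: 14400 × 0.958 = 13795
60–74: 22800 × 0.958 = 21842
Net migration: 30–44 + 560 → 5106; 45–59 + 290 → 14085
Population now: 0–14=283, 15–29=22531, 30–44=5106, 45–59=14085, 60–74=21842
After projecting period 2:
Births: 22531 × 0.059 = 1329
15–29: 283 × 0.967 = 274
30–44: 22531 × 0.947 = 21337
45–59: 5106 × 0.958 = 4892
60–74: 14085 × 0.958 = 13493
Net migration: 30–44 + 560 → 21897; 45–59 + 290 → 5182
Population now: 0–14=1329, 15–29=274, 30–44=21897, 45–59=5182, 60–74=13493
After projecting period 3:
Births: 274 × 0.059 = 16
15–29: 1329 × 0.967 = 1285
30–44: 274 × 0.947 = 259
45–59: 21897 × 0.958 = 20977
60–74: 5182 × 0.958 = 4964
Net migration: 30–44 + 560 → 819; 45–59 + 290 → 21267
Population now: 0–14=16, 15–29=1285, 30–44=819, 45–59=21267, 60–74=4964
Total after period 3: 16 + 1285 + 819 + 21267 + 4964 = 28351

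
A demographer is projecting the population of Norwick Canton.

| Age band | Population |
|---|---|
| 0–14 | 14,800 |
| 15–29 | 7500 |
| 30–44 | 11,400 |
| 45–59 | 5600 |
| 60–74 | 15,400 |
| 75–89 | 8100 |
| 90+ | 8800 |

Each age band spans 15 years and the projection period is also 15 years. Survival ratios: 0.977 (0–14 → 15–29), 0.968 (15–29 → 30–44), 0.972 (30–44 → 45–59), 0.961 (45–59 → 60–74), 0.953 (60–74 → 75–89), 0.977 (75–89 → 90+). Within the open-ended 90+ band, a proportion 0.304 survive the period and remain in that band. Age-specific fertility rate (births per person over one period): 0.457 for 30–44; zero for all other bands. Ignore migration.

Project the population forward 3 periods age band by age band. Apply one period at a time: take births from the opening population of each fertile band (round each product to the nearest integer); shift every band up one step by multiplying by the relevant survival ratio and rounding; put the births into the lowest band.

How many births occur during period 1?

Call the groups 1 to 7, youngest first.
After projecting period 1:
Births: 11400 * 0.457 = 5210
Group 2: 14800 * 0.977 = 14460
Group 3: 7500 * 0.968 = 7260
Group 4: 11400 * 0.972 = 11081
Group 5: 5600 * 0.961 = 5382
Group 6: 15400 * 0.953 = 14676
Group 7: 8100 * 0.977 + 8800 * 0.304 = 7914 + 2675 = 10589
End of period: [5210, 14460, 7260, 11081, 5382, 14676, 10589]

5210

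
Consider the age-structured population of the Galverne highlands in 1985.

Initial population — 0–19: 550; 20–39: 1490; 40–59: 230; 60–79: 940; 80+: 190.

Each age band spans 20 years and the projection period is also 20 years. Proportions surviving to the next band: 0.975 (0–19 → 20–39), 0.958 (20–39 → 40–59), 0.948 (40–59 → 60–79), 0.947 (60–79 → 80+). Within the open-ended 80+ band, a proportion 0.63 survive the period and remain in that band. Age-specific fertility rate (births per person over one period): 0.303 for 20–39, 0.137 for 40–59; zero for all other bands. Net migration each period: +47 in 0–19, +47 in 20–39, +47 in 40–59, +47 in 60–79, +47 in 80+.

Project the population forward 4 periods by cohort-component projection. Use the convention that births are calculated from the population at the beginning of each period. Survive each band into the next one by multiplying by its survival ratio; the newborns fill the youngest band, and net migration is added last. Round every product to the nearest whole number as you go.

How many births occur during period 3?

254

Numbering the bands 1..5 from youngest to oldest:
— Period 1 —
Births: 1490 × 0.303 = 451  |  230 × 0.137 = 32 — total 483
Band 2: 550 × 0.975 = 536
Band 3: 1490 × 0.958 = 1427
Band 4: 230 × 0.948 = 218
Band 5: 940 × 0.947 + 190 × 0.63 = 890 + 120 = 1010
Net migration: Band 1 + 47 → 530; Band 2 + 47 → 583; Band 3 + 47 → 1474; Band 4 + 47 → 265; Band 5 + 47 → 1057
Giving 530 / 583 / 1474 / 265 / 1057.
— Period 2 —
Births: 583 × 0.303 = 177  |  1474 × 0.137 = 202 — total 379
Band 2: 530 × 0.975 = 517
Band 3: 583 × 0.958 = 559
Band 4: 1474 × 0.948 = 1397
Band 5: 265 × 0.947 + 1057 × 0.63 = 251 + 666 = 917
Net migration: Band 1 + 47 → 426; Band 2 + 47 → 564; Band 3 + 47 → 606; Band 4 + 47 → 1444; Band 5 + 47 → 964
Giving 426 / 564 / 606 / 1444 / 964.
— Period 3 —
Births: 564 × 0.303 = 171  |  606 × 0.137 = 83 — total 254
Band 2: 426 × 0.975 = 415
Band 3: 564 × 0.958 = 540
Band 4: 606 × 0.948 = 574
Band 5: 1444 × 0.947 + 964 × 0.63 = 1367 + 607 = 1974
Net migration: Band 1 + 47 → 301; Band 2 + 47 → 462; Band 3 + 47 → 587; Band 4 + 47 → 621; Band 5 + 47 → 2021
Giving 301 / 462 / 587 / 621 / 2021.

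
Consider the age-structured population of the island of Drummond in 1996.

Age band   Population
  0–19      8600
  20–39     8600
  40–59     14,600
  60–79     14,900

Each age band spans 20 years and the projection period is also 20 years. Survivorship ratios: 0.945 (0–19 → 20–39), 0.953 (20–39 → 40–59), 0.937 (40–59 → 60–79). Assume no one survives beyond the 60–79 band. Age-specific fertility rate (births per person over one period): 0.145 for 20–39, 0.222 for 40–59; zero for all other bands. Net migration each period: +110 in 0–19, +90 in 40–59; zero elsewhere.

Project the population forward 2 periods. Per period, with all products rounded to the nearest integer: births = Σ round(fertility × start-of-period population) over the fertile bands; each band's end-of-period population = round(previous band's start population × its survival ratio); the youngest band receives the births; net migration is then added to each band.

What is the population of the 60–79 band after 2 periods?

7764

(Bands numbered youngest = 1 to oldest = 4.)
[period 1]
Births: 8600 × 0.145 = 1247  |  14600 × 0.222 = 3241 ⇒ total 4488
Band 2: 8600 × 0.945 = 8127
Band 3: 8600 × 0.953 = 8196
Band 4: 14600 × 0.937 = 13680
Net migration: Band 1 + 110 → 4598; Band 3 + 90 → 8286
Population now: 0–19=4598, 20–39=8127, 40–59=8286, 60–79=13680
[period 2]
Births: 8127 × 0.145 = 1178  |  8286 × 0.222 = 1839 ⇒ total 3017
Band 2: 4598 × 0.945 = 4345
Band 3: 8127 × 0.953 = 7745
Band 4: 8286 × 0.937 = 7764
Net migration: Band 1 + 110 → 3127; Band 3 + 90 → 7835
Population now: 0–19=3127, 20–39=4345, 40–59=7835, 60–79=7764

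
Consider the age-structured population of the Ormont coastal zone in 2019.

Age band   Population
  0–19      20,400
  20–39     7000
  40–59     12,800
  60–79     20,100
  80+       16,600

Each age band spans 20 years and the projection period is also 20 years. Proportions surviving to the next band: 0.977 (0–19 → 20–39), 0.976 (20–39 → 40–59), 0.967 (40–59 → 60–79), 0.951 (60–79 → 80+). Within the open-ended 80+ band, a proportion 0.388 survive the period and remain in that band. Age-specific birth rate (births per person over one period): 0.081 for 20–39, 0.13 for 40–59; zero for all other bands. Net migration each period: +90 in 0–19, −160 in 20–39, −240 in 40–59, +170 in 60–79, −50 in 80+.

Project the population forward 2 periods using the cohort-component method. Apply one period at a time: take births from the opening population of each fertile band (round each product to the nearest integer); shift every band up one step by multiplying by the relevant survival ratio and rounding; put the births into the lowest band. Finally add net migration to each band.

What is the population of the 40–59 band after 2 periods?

19056

[period 1]
Births: 7000 * 0.081 = 567, 12800 * 0.13 = 1664 — total 2231
20–39: 20400 * 0.977 = 19931
40–59: 7000 * 0.976 = 6832
60–79: 12800 * 0.967 = 12378
80+: 20100 * 0.951 + 16600 * 0.388 = 19115 + 6441 = 25556
Net migration: 0–19 + 90 → 2321; 20–39 − 160 → 19771; 40–59 − 240 → 6592; 60–79 + 170 → 12548; 80+ − 50 → 25506
Population now: 0–19=2321, 20–39=19771, 40–59=6592, 60–79=12548, 80+=25506
[period 2]
Births: 19771 * 0.081 = 1601, 6592 * 0.13 = 857 — total 2458
20–39: 2321 * 0.977 = 2268
40–59: 19771 * 0.976 = 19296
60–79: 6592 * 0.967 = 6374
80+: 12548 * 0.951 + 25506 * 0.388 = 11933 + 9896 = 21829
Net migration: 0–19 + 90 → 2548; 20–39 − 160 → 2108; 40–59 − 240 → 19056; 60–79 + 170 → 6544; 80+ − 50 → 21779
Population now: 0–19=2548, 20–39=2108, 40–59=19056, 60–79=6544, 80+=21779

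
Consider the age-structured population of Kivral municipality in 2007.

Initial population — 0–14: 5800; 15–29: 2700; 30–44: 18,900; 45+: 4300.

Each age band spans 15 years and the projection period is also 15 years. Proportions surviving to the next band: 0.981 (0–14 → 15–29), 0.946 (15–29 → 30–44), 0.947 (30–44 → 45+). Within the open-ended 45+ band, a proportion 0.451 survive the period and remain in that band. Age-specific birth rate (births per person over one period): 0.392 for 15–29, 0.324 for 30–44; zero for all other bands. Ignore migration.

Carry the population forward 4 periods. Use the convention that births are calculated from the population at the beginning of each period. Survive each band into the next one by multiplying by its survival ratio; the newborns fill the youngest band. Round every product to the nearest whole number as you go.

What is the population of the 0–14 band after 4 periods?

After projecting period 1:
Births: 2700 * 0.392 = 1058, 18900 * 0.324 = 6124 ⇒ total 7182
15–29: 5800 * 0.981 = 5690
30–44: 2700 * 0.946 = 2554
45+: 18900 * 0.947 + 4300 * 0.451 = 17898 + 1939 = 19837
→ [7182, 5690, 2554, 19837]
After projecting period 2:
Births: 5690 * 0.392 = 2230, 2554 * 0.324 = 827 ⇒ total 3057
15–29: 7182 * 0.981 = 7046
30–44: 5690 * 0.946 = 5383
45+: 2554 * 0.947 + 19837 * 0.451 = 2419 + 8946 = 11365
→ [3057, 7046, 5383, 11365]
After projecting period 3:
Births: 7046 * 0.392 = 2762, 5383 * 0.324 = 1744 ⇒ total 4506
15–29: 3057 * 0.981 = 2999
30–44: 7046 * 0.946 = 6666
45+: 5383 * 0.947 + 11365 * 0.451 = 5098 + 5126 = 10224
→ [4506, 2999, 6666, 10224]
After projecting period 4:
Births: 2999 * 0.392 = 1176, 6666 * 0.324 = 2160 ⇒ total 3336
15–29: 4506 * 0.981 = 4420
30–44: 2999 * 0.946 = 2837
45+: 6666 * 0.947 + 10224 * 0.451 = 6313 + 4611 = 10924
→ [3336, 4420, 2837, 10924]

3336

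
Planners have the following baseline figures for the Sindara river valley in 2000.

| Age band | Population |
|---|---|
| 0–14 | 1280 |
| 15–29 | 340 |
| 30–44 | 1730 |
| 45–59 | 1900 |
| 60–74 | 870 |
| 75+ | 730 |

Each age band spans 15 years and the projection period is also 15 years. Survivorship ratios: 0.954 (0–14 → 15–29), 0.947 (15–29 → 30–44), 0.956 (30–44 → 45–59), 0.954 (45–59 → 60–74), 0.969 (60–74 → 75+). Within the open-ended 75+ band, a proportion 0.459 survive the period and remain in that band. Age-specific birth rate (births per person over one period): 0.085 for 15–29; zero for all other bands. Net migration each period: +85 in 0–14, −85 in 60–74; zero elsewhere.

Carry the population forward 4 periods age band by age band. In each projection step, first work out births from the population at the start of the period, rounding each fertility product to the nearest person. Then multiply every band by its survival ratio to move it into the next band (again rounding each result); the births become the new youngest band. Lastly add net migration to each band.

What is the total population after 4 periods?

Numbering the bands 1..6 from youngest to oldest:
— Period 1 —
Births: 340 × 0.085 = 29
Band 2: 1280 × 0.954 = 1221
Band 3: 340 × 0.947 = 322
Band 4: 1730 × 0.956 = 1654
Band 5: 1900 × 0.954 = 1813
Band 6: 870 × 0.969 + 730 × 0.459 = 843 + 335 = 1178
Net migration: Band 1 + 85 → 114; Band 5 − 85 → 1728
End of period: [114, 1221, 322, 1654, 1728, 1178]
— Period 2 —
Births: 1221 × 0.085 = 104
Band 2: 114 × 0.954 = 109
Band 3: 1221 × 0.947 = 1156
Band 4: 322 × 0.956 = 308
Band 5: 1654 × 0.954 = 1578
Band 6: 1728 × 0.969 + 1178 × 0.459 = 1674 + 541 = 2215
Net migration: Band 1 + 85 → 189; Band 5 − 85 → 1493
End of period: [189, 109, 1156, 308, 1493, 2215]
— Period 3 —
Births: 109 × 0.085 = 9
Band 2: 189 × 0.954 = 180
Band 3: 109 × 0.947 = 103
Band 4: 1156 × 0.956 = 1105
Band 5: 308 × 0.954 = 294
Band 6: 1493 × 0.969 + 2215 × 0.459 = 1447 + 1017 = 2464
Net migration: Band 1 + 85 → 94; Band 5 − 85 → 209
End of period: [94, 180, 103, 1105, 209, 2464]
— Period 4 —
Births: 180 × 0.085 = 15
Band 2: 94 × 0.954 = 90
Band 3: 180 × 0.947 = 170
Band 4: 103 × 0.956 = 98
Band 5: 1105 × 0.954 = 1054
Band 6: 209 × 0.969 + 2464 × 0.459 = 203 + 1131 = 1334
Net migration: Band 1 + 85 → 100; Band 5 − 85 → 969
End of period: [100, 90, 170, 98, 969, 1334]
Total after period 4: 100 + 90 + 170 + 98 + 969 + 1334 = 2761

2761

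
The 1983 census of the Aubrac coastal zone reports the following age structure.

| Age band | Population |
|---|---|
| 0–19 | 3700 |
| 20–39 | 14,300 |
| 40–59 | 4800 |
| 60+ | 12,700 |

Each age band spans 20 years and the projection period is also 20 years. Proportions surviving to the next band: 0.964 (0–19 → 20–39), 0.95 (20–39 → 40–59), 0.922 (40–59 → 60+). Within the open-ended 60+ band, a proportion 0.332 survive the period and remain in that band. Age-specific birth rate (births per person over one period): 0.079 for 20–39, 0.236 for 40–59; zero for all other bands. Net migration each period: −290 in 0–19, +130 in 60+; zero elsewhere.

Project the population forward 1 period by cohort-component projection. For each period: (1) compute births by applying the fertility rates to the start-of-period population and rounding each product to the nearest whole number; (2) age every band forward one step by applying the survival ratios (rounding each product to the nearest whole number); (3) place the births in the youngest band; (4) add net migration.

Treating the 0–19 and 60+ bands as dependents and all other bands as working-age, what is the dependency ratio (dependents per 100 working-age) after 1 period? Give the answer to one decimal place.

— Period 1 —
Births: 14300 × 0.079 = 1130, 4800 × 0.236 = 1133 → 2263
20–39: 3700 × 0.964 = 3567
40–59: 14300 × 0.95 = 13585
60+: 4800 × 0.922 + 12700 × 0.332 = 4426 + 4216 = 8642
Net migration: 0–19 − 290 → 1973; 60+ + 130 → 8772
Population now: 0–19=1973, 20–39=3567, 40–59=13585, 60+=8772
Dependents (band 0–19 + band 60+) = 1973 + 8772 = 10745; working-age = 17152; ratio = 10745/17152 × 100 = 62.6

62.6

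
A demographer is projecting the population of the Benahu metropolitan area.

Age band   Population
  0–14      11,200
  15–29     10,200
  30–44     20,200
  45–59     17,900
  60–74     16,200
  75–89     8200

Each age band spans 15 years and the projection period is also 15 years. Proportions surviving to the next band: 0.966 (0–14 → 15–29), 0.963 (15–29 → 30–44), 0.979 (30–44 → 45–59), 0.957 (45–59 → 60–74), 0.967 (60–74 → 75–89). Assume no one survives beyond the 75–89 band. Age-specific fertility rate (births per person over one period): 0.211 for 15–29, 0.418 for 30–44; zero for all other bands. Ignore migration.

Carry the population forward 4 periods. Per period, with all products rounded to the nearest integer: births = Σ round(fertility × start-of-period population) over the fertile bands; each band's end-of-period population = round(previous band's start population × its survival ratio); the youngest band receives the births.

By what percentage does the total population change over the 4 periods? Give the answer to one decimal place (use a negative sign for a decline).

Let band 1 be 0–14 through band 6 = 75–89.
[period 1]
Births: 10200 × 0.211 = 2152, 20200 × 0.418 = 8444 → 10596
Band 2: 11200 × 0.966 = 10819
Band 3: 10200 × 0.963 = 9823
Band 4: 20200 × 0.979 = 19776
Band 5: 17900 × 0.957 = 17130
Band 6: 16200 × 0.967 = 15665
→ [10596, 10819, 9823, 19776, 17130, 15665]
[period 2]
Births: 10819 × 0.211 = 2283, 9823 × 0.418 = 4106 → 6389
Band 2: 10596 × 0.966 = 10236
Band 3: 10819 × 0.963 = 10419
Band 4: 9823 × 0.979 = 9617
Band 5: 19776 × 0.957 = 18926
Band 6: 17130 × 0.967 = 16565
→ [6389, 10236, 10419, 9617, 18926, 16565]
[period 3]
Births: 10236 × 0.211 = 2160, 10419 × 0.418 = 4355 → 6515
Band 2: 6389 × 0.966 = 6172
Band 3: 10236 × 0.963 = 9857
Band 4: 10419 × 0.979 = 10200
Band 5: 9617 × 0.957 = 9203
Band 6: 18926 × 0.967 = 18301
→ [6515, 6172, 9857, 10200, 9203, 18301]
[period 4]
Births: 6172 × 0.211 = 1302, 9857 × 0.418 = 4120 → 5422
Band 2: 6515 × 0.966 = 6293
Band 3: 6172 × 0.963 = 5944
Band 4: 9857 × 0.979 = 9650
Band 5: 10200 × 0.957 = 9761
Band 6: 9203 × 0.967 = 8899
→ [5422, 6293, 5944, 9650, 9761, 8899]
Total: 83900 → 45969; change = -37931; percentage change = -45.2%

-45.2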